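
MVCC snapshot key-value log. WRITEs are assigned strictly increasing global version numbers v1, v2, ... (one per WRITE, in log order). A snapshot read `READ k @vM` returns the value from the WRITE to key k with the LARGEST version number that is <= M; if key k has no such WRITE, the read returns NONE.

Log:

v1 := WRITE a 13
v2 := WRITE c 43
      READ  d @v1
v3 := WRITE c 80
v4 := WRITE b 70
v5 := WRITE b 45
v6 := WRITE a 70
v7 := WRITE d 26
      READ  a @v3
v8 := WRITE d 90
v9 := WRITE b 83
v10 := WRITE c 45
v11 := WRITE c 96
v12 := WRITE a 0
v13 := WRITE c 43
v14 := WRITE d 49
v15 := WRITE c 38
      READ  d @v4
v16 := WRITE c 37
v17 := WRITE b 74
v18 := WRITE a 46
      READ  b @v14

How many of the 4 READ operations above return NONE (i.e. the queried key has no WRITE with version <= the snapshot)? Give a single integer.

Answer: 2

Derivation:
v1: WRITE a=13  (a history now [(1, 13)])
v2: WRITE c=43  (c history now [(2, 43)])
READ d @v1: history=[] -> no version <= 1 -> NONE
v3: WRITE c=80  (c history now [(2, 43), (3, 80)])
v4: WRITE b=70  (b history now [(4, 70)])
v5: WRITE b=45  (b history now [(4, 70), (5, 45)])
v6: WRITE a=70  (a history now [(1, 13), (6, 70)])
v7: WRITE d=26  (d history now [(7, 26)])
READ a @v3: history=[(1, 13), (6, 70)] -> pick v1 -> 13
v8: WRITE d=90  (d history now [(7, 26), (8, 90)])
v9: WRITE b=83  (b history now [(4, 70), (5, 45), (9, 83)])
v10: WRITE c=45  (c history now [(2, 43), (3, 80), (10, 45)])
v11: WRITE c=96  (c history now [(2, 43), (3, 80), (10, 45), (11, 96)])
v12: WRITE a=0  (a history now [(1, 13), (6, 70), (12, 0)])
v13: WRITE c=43  (c history now [(2, 43), (3, 80), (10, 45), (11, 96), (13, 43)])
v14: WRITE d=49  (d history now [(7, 26), (8, 90), (14, 49)])
v15: WRITE c=38  (c history now [(2, 43), (3, 80), (10, 45), (11, 96), (13, 43), (15, 38)])
READ d @v4: history=[(7, 26), (8, 90), (14, 49)] -> no version <= 4 -> NONE
v16: WRITE c=37  (c history now [(2, 43), (3, 80), (10, 45), (11, 96), (13, 43), (15, 38), (16, 37)])
v17: WRITE b=74  (b history now [(4, 70), (5, 45), (9, 83), (17, 74)])
v18: WRITE a=46  (a history now [(1, 13), (6, 70), (12, 0), (18, 46)])
READ b @v14: history=[(4, 70), (5, 45), (9, 83), (17, 74)] -> pick v9 -> 83
Read results in order: ['NONE', '13', 'NONE', '83']
NONE count = 2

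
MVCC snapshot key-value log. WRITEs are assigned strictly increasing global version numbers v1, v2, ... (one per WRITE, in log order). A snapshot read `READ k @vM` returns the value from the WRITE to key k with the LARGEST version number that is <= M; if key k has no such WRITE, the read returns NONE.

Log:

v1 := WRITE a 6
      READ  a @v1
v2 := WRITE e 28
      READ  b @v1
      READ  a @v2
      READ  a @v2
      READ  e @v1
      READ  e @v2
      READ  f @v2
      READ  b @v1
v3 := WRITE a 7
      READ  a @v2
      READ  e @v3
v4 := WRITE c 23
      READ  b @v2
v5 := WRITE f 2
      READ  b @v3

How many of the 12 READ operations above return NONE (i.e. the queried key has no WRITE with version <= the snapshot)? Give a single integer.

Answer: 6

Derivation:
v1: WRITE a=6  (a history now [(1, 6)])
READ a @v1: history=[(1, 6)] -> pick v1 -> 6
v2: WRITE e=28  (e history now [(2, 28)])
READ b @v1: history=[] -> no version <= 1 -> NONE
READ a @v2: history=[(1, 6)] -> pick v1 -> 6
READ a @v2: history=[(1, 6)] -> pick v1 -> 6
READ e @v1: history=[(2, 28)] -> no version <= 1 -> NONE
READ e @v2: history=[(2, 28)] -> pick v2 -> 28
READ f @v2: history=[] -> no version <= 2 -> NONE
READ b @v1: history=[] -> no version <= 1 -> NONE
v3: WRITE a=7  (a history now [(1, 6), (3, 7)])
READ a @v2: history=[(1, 6), (3, 7)] -> pick v1 -> 6
READ e @v3: history=[(2, 28)] -> pick v2 -> 28
v4: WRITE c=23  (c history now [(4, 23)])
READ b @v2: history=[] -> no version <= 2 -> NONE
v5: WRITE f=2  (f history now [(5, 2)])
READ b @v3: history=[] -> no version <= 3 -> NONE
Read results in order: ['6', 'NONE', '6', '6', 'NONE', '28', 'NONE', 'NONE', '6', '28', 'NONE', 'NONE']
NONE count = 6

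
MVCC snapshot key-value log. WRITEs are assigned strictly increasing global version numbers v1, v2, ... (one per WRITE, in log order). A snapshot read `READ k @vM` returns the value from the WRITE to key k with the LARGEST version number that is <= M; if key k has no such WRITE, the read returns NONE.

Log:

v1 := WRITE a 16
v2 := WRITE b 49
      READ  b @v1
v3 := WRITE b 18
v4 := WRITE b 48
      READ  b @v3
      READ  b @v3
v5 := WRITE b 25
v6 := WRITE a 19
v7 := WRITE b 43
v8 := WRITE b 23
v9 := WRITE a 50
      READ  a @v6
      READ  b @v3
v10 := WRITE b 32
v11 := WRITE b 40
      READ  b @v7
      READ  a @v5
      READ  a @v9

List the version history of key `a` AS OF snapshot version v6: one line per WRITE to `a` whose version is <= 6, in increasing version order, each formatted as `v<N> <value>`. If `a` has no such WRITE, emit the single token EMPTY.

Answer: v1 16
v6 19

Derivation:
Scan writes for key=a with version <= 6:
  v1 WRITE a 16 -> keep
  v2 WRITE b 49 -> skip
  v3 WRITE b 18 -> skip
  v4 WRITE b 48 -> skip
  v5 WRITE b 25 -> skip
  v6 WRITE a 19 -> keep
  v7 WRITE b 43 -> skip
  v8 WRITE b 23 -> skip
  v9 WRITE a 50 -> drop (> snap)
  v10 WRITE b 32 -> skip
  v11 WRITE b 40 -> skip
Collected: [(1, 16), (6, 19)]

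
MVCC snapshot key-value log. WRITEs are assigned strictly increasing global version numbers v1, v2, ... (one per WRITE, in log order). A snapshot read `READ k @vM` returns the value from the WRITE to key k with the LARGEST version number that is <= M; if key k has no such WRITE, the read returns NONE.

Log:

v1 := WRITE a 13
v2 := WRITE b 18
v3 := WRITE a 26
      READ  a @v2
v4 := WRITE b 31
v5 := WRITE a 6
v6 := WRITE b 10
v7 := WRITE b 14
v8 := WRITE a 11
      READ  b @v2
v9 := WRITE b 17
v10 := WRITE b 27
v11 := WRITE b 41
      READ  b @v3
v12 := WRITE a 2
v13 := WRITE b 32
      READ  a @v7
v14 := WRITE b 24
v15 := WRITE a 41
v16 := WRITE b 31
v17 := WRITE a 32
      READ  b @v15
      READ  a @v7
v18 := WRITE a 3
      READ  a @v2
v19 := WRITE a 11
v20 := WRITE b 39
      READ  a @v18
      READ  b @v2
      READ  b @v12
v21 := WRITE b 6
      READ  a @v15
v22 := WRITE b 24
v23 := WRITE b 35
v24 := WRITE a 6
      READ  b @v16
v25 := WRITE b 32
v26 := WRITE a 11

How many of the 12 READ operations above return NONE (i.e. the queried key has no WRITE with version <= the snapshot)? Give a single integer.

v1: WRITE a=13  (a history now [(1, 13)])
v2: WRITE b=18  (b history now [(2, 18)])
v3: WRITE a=26  (a history now [(1, 13), (3, 26)])
READ a @v2: history=[(1, 13), (3, 26)] -> pick v1 -> 13
v4: WRITE b=31  (b history now [(2, 18), (4, 31)])
v5: WRITE a=6  (a history now [(1, 13), (3, 26), (5, 6)])
v6: WRITE b=10  (b history now [(2, 18), (4, 31), (6, 10)])
v7: WRITE b=14  (b history now [(2, 18), (4, 31), (6, 10), (7, 14)])
v8: WRITE a=11  (a history now [(1, 13), (3, 26), (5, 6), (8, 11)])
READ b @v2: history=[(2, 18), (4, 31), (6, 10), (7, 14)] -> pick v2 -> 18
v9: WRITE b=17  (b history now [(2, 18), (4, 31), (6, 10), (7, 14), (9, 17)])
v10: WRITE b=27  (b history now [(2, 18), (4, 31), (6, 10), (7, 14), (9, 17), (10, 27)])
v11: WRITE b=41  (b history now [(2, 18), (4, 31), (6, 10), (7, 14), (9, 17), (10, 27), (11, 41)])
READ b @v3: history=[(2, 18), (4, 31), (6, 10), (7, 14), (9, 17), (10, 27), (11, 41)] -> pick v2 -> 18
v12: WRITE a=2  (a history now [(1, 13), (3, 26), (5, 6), (8, 11), (12, 2)])
v13: WRITE b=32  (b history now [(2, 18), (4, 31), (6, 10), (7, 14), (9, 17), (10, 27), (11, 41), (13, 32)])
READ a @v7: history=[(1, 13), (3, 26), (5, 6), (8, 11), (12, 2)] -> pick v5 -> 6
v14: WRITE b=24  (b history now [(2, 18), (4, 31), (6, 10), (7, 14), (9, 17), (10, 27), (11, 41), (13, 32), (14, 24)])
v15: WRITE a=41  (a history now [(1, 13), (3, 26), (5, 6), (8, 11), (12, 2), (15, 41)])
v16: WRITE b=31  (b history now [(2, 18), (4, 31), (6, 10), (7, 14), (9, 17), (10, 27), (11, 41), (13, 32), (14, 24), (16, 31)])
v17: WRITE a=32  (a history now [(1, 13), (3, 26), (5, 6), (8, 11), (12, 2), (15, 41), (17, 32)])
READ b @v15: history=[(2, 18), (4, 31), (6, 10), (7, 14), (9, 17), (10, 27), (11, 41), (13, 32), (14, 24), (16, 31)] -> pick v14 -> 24
READ a @v7: history=[(1, 13), (3, 26), (5, 6), (8, 11), (12, 2), (15, 41), (17, 32)] -> pick v5 -> 6
v18: WRITE a=3  (a history now [(1, 13), (3, 26), (5, 6), (8, 11), (12, 2), (15, 41), (17, 32), (18, 3)])
READ a @v2: history=[(1, 13), (3, 26), (5, 6), (8, 11), (12, 2), (15, 41), (17, 32), (18, 3)] -> pick v1 -> 13
v19: WRITE a=11  (a history now [(1, 13), (3, 26), (5, 6), (8, 11), (12, 2), (15, 41), (17, 32), (18, 3), (19, 11)])
v20: WRITE b=39  (b history now [(2, 18), (4, 31), (6, 10), (7, 14), (9, 17), (10, 27), (11, 41), (13, 32), (14, 24), (16, 31), (20, 39)])
READ a @v18: history=[(1, 13), (3, 26), (5, 6), (8, 11), (12, 2), (15, 41), (17, 32), (18, 3), (19, 11)] -> pick v18 -> 3
READ b @v2: history=[(2, 18), (4, 31), (6, 10), (7, 14), (9, 17), (10, 27), (11, 41), (13, 32), (14, 24), (16, 31), (20, 39)] -> pick v2 -> 18
READ b @v12: history=[(2, 18), (4, 31), (6, 10), (7, 14), (9, 17), (10, 27), (11, 41), (13, 32), (14, 24), (16, 31), (20, 39)] -> pick v11 -> 41
v21: WRITE b=6  (b history now [(2, 18), (4, 31), (6, 10), (7, 14), (9, 17), (10, 27), (11, 41), (13, 32), (14, 24), (16, 31), (20, 39), (21, 6)])
READ a @v15: history=[(1, 13), (3, 26), (5, 6), (8, 11), (12, 2), (15, 41), (17, 32), (18, 3), (19, 11)] -> pick v15 -> 41
v22: WRITE b=24  (b history now [(2, 18), (4, 31), (6, 10), (7, 14), (9, 17), (10, 27), (11, 41), (13, 32), (14, 24), (16, 31), (20, 39), (21, 6), (22, 24)])
v23: WRITE b=35  (b history now [(2, 18), (4, 31), (6, 10), (7, 14), (9, 17), (10, 27), (11, 41), (13, 32), (14, 24), (16, 31), (20, 39), (21, 6), (22, 24), (23, 35)])
v24: WRITE a=6  (a history now [(1, 13), (3, 26), (5, 6), (8, 11), (12, 2), (15, 41), (17, 32), (18, 3), (19, 11), (24, 6)])
READ b @v16: history=[(2, 18), (4, 31), (6, 10), (7, 14), (9, 17), (10, 27), (11, 41), (13, 32), (14, 24), (16, 31), (20, 39), (21, 6), (22, 24), (23, 35)] -> pick v16 -> 31
v25: WRITE b=32  (b history now [(2, 18), (4, 31), (6, 10), (7, 14), (9, 17), (10, 27), (11, 41), (13, 32), (14, 24), (16, 31), (20, 39), (21, 6), (22, 24), (23, 35), (25, 32)])
v26: WRITE a=11  (a history now [(1, 13), (3, 26), (5, 6), (8, 11), (12, 2), (15, 41), (17, 32), (18, 3), (19, 11), (24, 6), (26, 11)])
Read results in order: ['13', '18', '18', '6', '24', '6', '13', '3', '18', '41', '41', '31']
NONE count = 0

Answer: 0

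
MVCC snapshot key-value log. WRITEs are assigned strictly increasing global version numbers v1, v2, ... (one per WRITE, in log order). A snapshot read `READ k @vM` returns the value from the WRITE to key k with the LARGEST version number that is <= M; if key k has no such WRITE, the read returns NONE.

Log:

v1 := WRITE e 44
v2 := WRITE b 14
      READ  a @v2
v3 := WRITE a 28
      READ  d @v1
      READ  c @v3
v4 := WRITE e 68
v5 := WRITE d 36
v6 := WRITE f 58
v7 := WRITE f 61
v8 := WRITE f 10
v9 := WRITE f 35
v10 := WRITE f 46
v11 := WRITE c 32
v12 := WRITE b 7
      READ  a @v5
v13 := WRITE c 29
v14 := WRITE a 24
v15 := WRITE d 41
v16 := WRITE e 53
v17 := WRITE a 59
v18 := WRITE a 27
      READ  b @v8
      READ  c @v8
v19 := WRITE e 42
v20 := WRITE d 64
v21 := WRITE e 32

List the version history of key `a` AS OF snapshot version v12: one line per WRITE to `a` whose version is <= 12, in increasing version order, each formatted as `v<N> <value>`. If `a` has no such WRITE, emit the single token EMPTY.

Answer: v3 28

Derivation:
Scan writes for key=a with version <= 12:
  v1 WRITE e 44 -> skip
  v2 WRITE b 14 -> skip
  v3 WRITE a 28 -> keep
  v4 WRITE e 68 -> skip
  v5 WRITE d 36 -> skip
  v6 WRITE f 58 -> skip
  v7 WRITE f 61 -> skip
  v8 WRITE f 10 -> skip
  v9 WRITE f 35 -> skip
  v10 WRITE f 46 -> skip
  v11 WRITE c 32 -> skip
  v12 WRITE b 7 -> skip
  v13 WRITE c 29 -> skip
  v14 WRITE a 24 -> drop (> snap)
  v15 WRITE d 41 -> skip
  v16 WRITE e 53 -> skip
  v17 WRITE a 59 -> drop (> snap)
  v18 WRITE a 27 -> drop (> snap)
  v19 WRITE e 42 -> skip
  v20 WRITE d 64 -> skip
  v21 WRITE e 32 -> skip
Collected: [(3, 28)]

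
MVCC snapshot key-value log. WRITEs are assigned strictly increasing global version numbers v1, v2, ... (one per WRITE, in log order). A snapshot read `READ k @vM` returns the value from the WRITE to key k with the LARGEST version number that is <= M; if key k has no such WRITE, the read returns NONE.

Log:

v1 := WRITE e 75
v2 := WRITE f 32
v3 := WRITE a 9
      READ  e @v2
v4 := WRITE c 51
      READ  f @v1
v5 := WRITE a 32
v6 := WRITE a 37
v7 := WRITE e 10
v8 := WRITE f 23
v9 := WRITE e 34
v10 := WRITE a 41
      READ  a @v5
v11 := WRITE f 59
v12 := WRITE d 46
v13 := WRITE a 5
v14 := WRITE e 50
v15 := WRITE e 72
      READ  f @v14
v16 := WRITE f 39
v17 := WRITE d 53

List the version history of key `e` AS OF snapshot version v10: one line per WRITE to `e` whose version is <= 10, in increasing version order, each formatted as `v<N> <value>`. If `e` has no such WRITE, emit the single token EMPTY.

Scan writes for key=e with version <= 10:
  v1 WRITE e 75 -> keep
  v2 WRITE f 32 -> skip
  v3 WRITE a 9 -> skip
  v4 WRITE c 51 -> skip
  v5 WRITE a 32 -> skip
  v6 WRITE a 37 -> skip
  v7 WRITE e 10 -> keep
  v8 WRITE f 23 -> skip
  v9 WRITE e 34 -> keep
  v10 WRITE a 41 -> skip
  v11 WRITE f 59 -> skip
  v12 WRITE d 46 -> skip
  v13 WRITE a 5 -> skip
  v14 WRITE e 50 -> drop (> snap)
  v15 WRITE e 72 -> drop (> snap)
  v16 WRITE f 39 -> skip
  v17 WRITE d 53 -> skip
Collected: [(1, 75), (7, 10), (9, 34)]

Answer: v1 75
v7 10
v9 34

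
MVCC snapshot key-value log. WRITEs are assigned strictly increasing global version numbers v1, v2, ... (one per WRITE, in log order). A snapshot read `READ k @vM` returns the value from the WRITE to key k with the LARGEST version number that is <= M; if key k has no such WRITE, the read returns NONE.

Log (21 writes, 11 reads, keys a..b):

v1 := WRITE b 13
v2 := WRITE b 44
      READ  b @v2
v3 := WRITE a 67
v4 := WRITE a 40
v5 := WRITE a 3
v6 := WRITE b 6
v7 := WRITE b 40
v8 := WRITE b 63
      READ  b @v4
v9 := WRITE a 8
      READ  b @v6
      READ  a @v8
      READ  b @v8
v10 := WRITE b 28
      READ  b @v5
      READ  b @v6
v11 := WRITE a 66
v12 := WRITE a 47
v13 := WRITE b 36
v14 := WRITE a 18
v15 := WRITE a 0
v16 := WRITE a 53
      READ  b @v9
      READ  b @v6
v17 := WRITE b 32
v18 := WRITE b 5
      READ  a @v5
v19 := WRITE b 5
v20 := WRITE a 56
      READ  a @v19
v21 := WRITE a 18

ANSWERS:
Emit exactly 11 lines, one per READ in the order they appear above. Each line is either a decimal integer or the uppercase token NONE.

Answer: 44
44
6
3
63
44
6
63
6
3
53

Derivation:
v1: WRITE b=13  (b history now [(1, 13)])
v2: WRITE b=44  (b history now [(1, 13), (2, 44)])
READ b @v2: history=[(1, 13), (2, 44)] -> pick v2 -> 44
v3: WRITE a=67  (a history now [(3, 67)])
v4: WRITE a=40  (a history now [(3, 67), (4, 40)])
v5: WRITE a=3  (a history now [(3, 67), (4, 40), (5, 3)])
v6: WRITE b=6  (b history now [(1, 13), (2, 44), (6, 6)])
v7: WRITE b=40  (b history now [(1, 13), (2, 44), (6, 6), (7, 40)])
v8: WRITE b=63  (b history now [(1, 13), (2, 44), (6, 6), (7, 40), (8, 63)])
READ b @v4: history=[(1, 13), (2, 44), (6, 6), (7, 40), (8, 63)] -> pick v2 -> 44
v9: WRITE a=8  (a history now [(3, 67), (4, 40), (5, 3), (9, 8)])
READ b @v6: history=[(1, 13), (2, 44), (6, 6), (7, 40), (8, 63)] -> pick v6 -> 6
READ a @v8: history=[(3, 67), (4, 40), (5, 3), (9, 8)] -> pick v5 -> 3
READ b @v8: history=[(1, 13), (2, 44), (6, 6), (7, 40), (8, 63)] -> pick v8 -> 63
v10: WRITE b=28  (b history now [(1, 13), (2, 44), (6, 6), (7, 40), (8, 63), (10, 28)])
READ b @v5: history=[(1, 13), (2, 44), (6, 6), (7, 40), (8, 63), (10, 28)] -> pick v2 -> 44
READ b @v6: history=[(1, 13), (2, 44), (6, 6), (7, 40), (8, 63), (10, 28)] -> pick v6 -> 6
v11: WRITE a=66  (a history now [(3, 67), (4, 40), (5, 3), (9, 8), (11, 66)])
v12: WRITE a=47  (a history now [(3, 67), (4, 40), (5, 3), (9, 8), (11, 66), (12, 47)])
v13: WRITE b=36  (b history now [(1, 13), (2, 44), (6, 6), (7, 40), (8, 63), (10, 28), (13, 36)])
v14: WRITE a=18  (a history now [(3, 67), (4, 40), (5, 3), (9, 8), (11, 66), (12, 47), (14, 18)])
v15: WRITE a=0  (a history now [(3, 67), (4, 40), (5, 3), (9, 8), (11, 66), (12, 47), (14, 18), (15, 0)])
v16: WRITE a=53  (a history now [(3, 67), (4, 40), (5, 3), (9, 8), (11, 66), (12, 47), (14, 18), (15, 0), (16, 53)])
READ b @v9: history=[(1, 13), (2, 44), (6, 6), (7, 40), (8, 63), (10, 28), (13, 36)] -> pick v8 -> 63
READ b @v6: history=[(1, 13), (2, 44), (6, 6), (7, 40), (8, 63), (10, 28), (13, 36)] -> pick v6 -> 6
v17: WRITE b=32  (b history now [(1, 13), (2, 44), (6, 6), (7, 40), (8, 63), (10, 28), (13, 36), (17, 32)])
v18: WRITE b=5  (b history now [(1, 13), (2, 44), (6, 6), (7, 40), (8, 63), (10, 28), (13, 36), (17, 32), (18, 5)])
READ a @v5: history=[(3, 67), (4, 40), (5, 3), (9, 8), (11, 66), (12, 47), (14, 18), (15, 0), (16, 53)] -> pick v5 -> 3
v19: WRITE b=5  (b history now [(1, 13), (2, 44), (6, 6), (7, 40), (8, 63), (10, 28), (13, 36), (17, 32), (18, 5), (19, 5)])
v20: WRITE a=56  (a history now [(3, 67), (4, 40), (5, 3), (9, 8), (11, 66), (12, 47), (14, 18), (15, 0), (16, 53), (20, 56)])
READ a @v19: history=[(3, 67), (4, 40), (5, 3), (9, 8), (11, 66), (12, 47), (14, 18), (15, 0), (16, 53), (20, 56)] -> pick v16 -> 53
v21: WRITE a=18  (a history now [(3, 67), (4, 40), (5, 3), (9, 8), (11, 66), (12, 47), (14, 18), (15, 0), (16, 53), (20, 56), (21, 18)])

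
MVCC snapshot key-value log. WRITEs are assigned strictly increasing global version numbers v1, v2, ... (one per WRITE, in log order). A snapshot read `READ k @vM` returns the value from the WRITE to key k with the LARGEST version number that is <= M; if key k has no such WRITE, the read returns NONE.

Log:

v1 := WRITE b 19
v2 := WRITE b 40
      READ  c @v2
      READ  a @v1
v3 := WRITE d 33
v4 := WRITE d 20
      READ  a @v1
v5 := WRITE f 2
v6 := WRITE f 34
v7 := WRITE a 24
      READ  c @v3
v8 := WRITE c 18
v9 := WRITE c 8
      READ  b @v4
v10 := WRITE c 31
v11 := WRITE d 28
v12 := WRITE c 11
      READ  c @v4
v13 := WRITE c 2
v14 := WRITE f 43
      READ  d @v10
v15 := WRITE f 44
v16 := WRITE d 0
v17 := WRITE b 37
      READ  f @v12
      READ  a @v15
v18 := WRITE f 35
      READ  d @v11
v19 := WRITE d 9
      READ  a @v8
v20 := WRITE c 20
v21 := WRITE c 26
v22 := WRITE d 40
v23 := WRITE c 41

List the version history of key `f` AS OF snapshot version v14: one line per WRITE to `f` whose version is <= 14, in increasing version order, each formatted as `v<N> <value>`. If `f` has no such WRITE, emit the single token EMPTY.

Answer: v5 2
v6 34
v14 43

Derivation:
Scan writes for key=f with version <= 14:
  v1 WRITE b 19 -> skip
  v2 WRITE b 40 -> skip
  v3 WRITE d 33 -> skip
  v4 WRITE d 20 -> skip
  v5 WRITE f 2 -> keep
  v6 WRITE f 34 -> keep
  v7 WRITE a 24 -> skip
  v8 WRITE c 18 -> skip
  v9 WRITE c 8 -> skip
  v10 WRITE c 31 -> skip
  v11 WRITE d 28 -> skip
  v12 WRITE c 11 -> skip
  v13 WRITE c 2 -> skip
  v14 WRITE f 43 -> keep
  v15 WRITE f 44 -> drop (> snap)
  v16 WRITE d 0 -> skip
  v17 WRITE b 37 -> skip
  v18 WRITE f 35 -> drop (> snap)
  v19 WRITE d 9 -> skip
  v20 WRITE c 20 -> skip
  v21 WRITE c 26 -> skip
  v22 WRITE d 40 -> skip
  v23 WRITE c 41 -> skip
Collected: [(5, 2), (6, 34), (14, 43)]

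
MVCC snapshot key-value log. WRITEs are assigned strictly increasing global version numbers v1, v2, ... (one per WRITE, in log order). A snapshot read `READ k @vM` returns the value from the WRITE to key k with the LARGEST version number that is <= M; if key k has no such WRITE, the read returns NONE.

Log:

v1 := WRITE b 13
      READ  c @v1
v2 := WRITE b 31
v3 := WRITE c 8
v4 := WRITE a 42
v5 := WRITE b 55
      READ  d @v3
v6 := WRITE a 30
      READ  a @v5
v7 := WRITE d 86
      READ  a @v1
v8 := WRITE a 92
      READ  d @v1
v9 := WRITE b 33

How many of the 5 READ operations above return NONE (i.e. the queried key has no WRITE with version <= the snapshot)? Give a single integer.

v1: WRITE b=13  (b history now [(1, 13)])
READ c @v1: history=[] -> no version <= 1 -> NONE
v2: WRITE b=31  (b history now [(1, 13), (2, 31)])
v3: WRITE c=8  (c history now [(3, 8)])
v4: WRITE a=42  (a history now [(4, 42)])
v5: WRITE b=55  (b history now [(1, 13), (2, 31), (5, 55)])
READ d @v3: history=[] -> no version <= 3 -> NONE
v6: WRITE a=30  (a history now [(4, 42), (6, 30)])
READ a @v5: history=[(4, 42), (6, 30)] -> pick v4 -> 42
v7: WRITE d=86  (d history now [(7, 86)])
READ a @v1: history=[(4, 42), (6, 30)] -> no version <= 1 -> NONE
v8: WRITE a=92  (a history now [(4, 42), (6, 30), (8, 92)])
READ d @v1: history=[(7, 86)] -> no version <= 1 -> NONE
v9: WRITE b=33  (b history now [(1, 13), (2, 31), (5, 55), (9, 33)])
Read results in order: ['NONE', 'NONE', '42', 'NONE', 'NONE']
NONE count = 4

Answer: 4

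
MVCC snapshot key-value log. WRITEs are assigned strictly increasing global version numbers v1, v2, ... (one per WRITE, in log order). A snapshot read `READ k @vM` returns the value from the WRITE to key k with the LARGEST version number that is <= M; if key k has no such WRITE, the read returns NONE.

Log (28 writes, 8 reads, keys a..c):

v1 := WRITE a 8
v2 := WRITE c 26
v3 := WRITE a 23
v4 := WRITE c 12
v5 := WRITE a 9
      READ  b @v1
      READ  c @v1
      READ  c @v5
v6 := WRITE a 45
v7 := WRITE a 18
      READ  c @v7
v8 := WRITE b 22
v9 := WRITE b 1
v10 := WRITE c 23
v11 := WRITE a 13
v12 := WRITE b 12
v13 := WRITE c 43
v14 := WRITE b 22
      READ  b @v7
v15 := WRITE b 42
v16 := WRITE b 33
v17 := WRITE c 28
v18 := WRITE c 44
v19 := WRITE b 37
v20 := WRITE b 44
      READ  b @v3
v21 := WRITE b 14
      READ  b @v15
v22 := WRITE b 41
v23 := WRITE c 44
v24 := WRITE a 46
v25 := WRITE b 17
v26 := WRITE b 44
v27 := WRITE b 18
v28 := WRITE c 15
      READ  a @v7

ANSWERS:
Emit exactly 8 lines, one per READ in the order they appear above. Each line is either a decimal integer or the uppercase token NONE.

Answer: NONE
NONE
12
12
NONE
NONE
42
18

Derivation:
v1: WRITE a=8  (a history now [(1, 8)])
v2: WRITE c=26  (c history now [(2, 26)])
v3: WRITE a=23  (a history now [(1, 8), (3, 23)])
v4: WRITE c=12  (c history now [(2, 26), (4, 12)])
v5: WRITE a=9  (a history now [(1, 8), (3, 23), (5, 9)])
READ b @v1: history=[] -> no version <= 1 -> NONE
READ c @v1: history=[(2, 26), (4, 12)] -> no version <= 1 -> NONE
READ c @v5: history=[(2, 26), (4, 12)] -> pick v4 -> 12
v6: WRITE a=45  (a history now [(1, 8), (3, 23), (5, 9), (6, 45)])
v7: WRITE a=18  (a history now [(1, 8), (3, 23), (5, 9), (6, 45), (7, 18)])
READ c @v7: history=[(2, 26), (4, 12)] -> pick v4 -> 12
v8: WRITE b=22  (b history now [(8, 22)])
v9: WRITE b=1  (b history now [(8, 22), (9, 1)])
v10: WRITE c=23  (c history now [(2, 26), (4, 12), (10, 23)])
v11: WRITE a=13  (a history now [(1, 8), (3, 23), (5, 9), (6, 45), (7, 18), (11, 13)])
v12: WRITE b=12  (b history now [(8, 22), (9, 1), (12, 12)])
v13: WRITE c=43  (c history now [(2, 26), (4, 12), (10, 23), (13, 43)])
v14: WRITE b=22  (b history now [(8, 22), (9, 1), (12, 12), (14, 22)])
READ b @v7: history=[(8, 22), (9, 1), (12, 12), (14, 22)] -> no version <= 7 -> NONE
v15: WRITE b=42  (b history now [(8, 22), (9, 1), (12, 12), (14, 22), (15, 42)])
v16: WRITE b=33  (b history now [(8, 22), (9, 1), (12, 12), (14, 22), (15, 42), (16, 33)])
v17: WRITE c=28  (c history now [(2, 26), (4, 12), (10, 23), (13, 43), (17, 28)])
v18: WRITE c=44  (c history now [(2, 26), (4, 12), (10, 23), (13, 43), (17, 28), (18, 44)])
v19: WRITE b=37  (b history now [(8, 22), (9, 1), (12, 12), (14, 22), (15, 42), (16, 33), (19, 37)])
v20: WRITE b=44  (b history now [(8, 22), (9, 1), (12, 12), (14, 22), (15, 42), (16, 33), (19, 37), (20, 44)])
READ b @v3: history=[(8, 22), (9, 1), (12, 12), (14, 22), (15, 42), (16, 33), (19, 37), (20, 44)] -> no version <= 3 -> NONE
v21: WRITE b=14  (b history now [(8, 22), (9, 1), (12, 12), (14, 22), (15, 42), (16, 33), (19, 37), (20, 44), (21, 14)])
READ b @v15: history=[(8, 22), (9, 1), (12, 12), (14, 22), (15, 42), (16, 33), (19, 37), (20, 44), (21, 14)] -> pick v15 -> 42
v22: WRITE b=41  (b history now [(8, 22), (9, 1), (12, 12), (14, 22), (15, 42), (16, 33), (19, 37), (20, 44), (21, 14), (22, 41)])
v23: WRITE c=44  (c history now [(2, 26), (4, 12), (10, 23), (13, 43), (17, 28), (18, 44), (23, 44)])
v24: WRITE a=46  (a history now [(1, 8), (3, 23), (5, 9), (6, 45), (7, 18), (11, 13), (24, 46)])
v25: WRITE b=17  (b history now [(8, 22), (9, 1), (12, 12), (14, 22), (15, 42), (16, 33), (19, 37), (20, 44), (21, 14), (22, 41), (25, 17)])
v26: WRITE b=44  (b history now [(8, 22), (9, 1), (12, 12), (14, 22), (15, 42), (16, 33), (19, 37), (20, 44), (21, 14), (22, 41), (25, 17), (26, 44)])
v27: WRITE b=18  (b history now [(8, 22), (9, 1), (12, 12), (14, 22), (15, 42), (16, 33), (19, 37), (20, 44), (21, 14), (22, 41), (25, 17), (26, 44), (27, 18)])
v28: WRITE c=15  (c history now [(2, 26), (4, 12), (10, 23), (13, 43), (17, 28), (18, 44), (23, 44), (28, 15)])
READ a @v7: history=[(1, 8), (3, 23), (5, 9), (6, 45), (7, 18), (11, 13), (24, 46)] -> pick v7 -> 18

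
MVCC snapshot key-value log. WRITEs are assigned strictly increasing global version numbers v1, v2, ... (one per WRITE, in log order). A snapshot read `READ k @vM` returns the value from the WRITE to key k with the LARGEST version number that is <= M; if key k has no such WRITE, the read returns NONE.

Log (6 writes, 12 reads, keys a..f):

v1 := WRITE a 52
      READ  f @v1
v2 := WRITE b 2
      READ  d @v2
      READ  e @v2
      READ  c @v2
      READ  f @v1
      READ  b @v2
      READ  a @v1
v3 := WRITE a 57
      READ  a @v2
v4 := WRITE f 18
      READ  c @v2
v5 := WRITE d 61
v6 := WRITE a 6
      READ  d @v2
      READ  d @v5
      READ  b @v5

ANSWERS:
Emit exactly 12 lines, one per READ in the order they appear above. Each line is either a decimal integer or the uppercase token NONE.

v1: WRITE a=52  (a history now [(1, 52)])
READ f @v1: history=[] -> no version <= 1 -> NONE
v2: WRITE b=2  (b history now [(2, 2)])
READ d @v2: history=[] -> no version <= 2 -> NONE
READ e @v2: history=[] -> no version <= 2 -> NONE
READ c @v2: history=[] -> no version <= 2 -> NONE
READ f @v1: history=[] -> no version <= 1 -> NONE
READ b @v2: history=[(2, 2)] -> pick v2 -> 2
READ a @v1: history=[(1, 52)] -> pick v1 -> 52
v3: WRITE a=57  (a history now [(1, 52), (3, 57)])
READ a @v2: history=[(1, 52), (3, 57)] -> pick v1 -> 52
v4: WRITE f=18  (f history now [(4, 18)])
READ c @v2: history=[] -> no version <= 2 -> NONE
v5: WRITE d=61  (d history now [(5, 61)])
v6: WRITE a=6  (a history now [(1, 52), (3, 57), (6, 6)])
READ d @v2: history=[(5, 61)] -> no version <= 2 -> NONE
READ d @v5: history=[(5, 61)] -> pick v5 -> 61
READ b @v5: history=[(2, 2)] -> pick v2 -> 2

Answer: NONE
NONE
NONE
NONE
NONE
2
52
52
NONE
NONE
61
2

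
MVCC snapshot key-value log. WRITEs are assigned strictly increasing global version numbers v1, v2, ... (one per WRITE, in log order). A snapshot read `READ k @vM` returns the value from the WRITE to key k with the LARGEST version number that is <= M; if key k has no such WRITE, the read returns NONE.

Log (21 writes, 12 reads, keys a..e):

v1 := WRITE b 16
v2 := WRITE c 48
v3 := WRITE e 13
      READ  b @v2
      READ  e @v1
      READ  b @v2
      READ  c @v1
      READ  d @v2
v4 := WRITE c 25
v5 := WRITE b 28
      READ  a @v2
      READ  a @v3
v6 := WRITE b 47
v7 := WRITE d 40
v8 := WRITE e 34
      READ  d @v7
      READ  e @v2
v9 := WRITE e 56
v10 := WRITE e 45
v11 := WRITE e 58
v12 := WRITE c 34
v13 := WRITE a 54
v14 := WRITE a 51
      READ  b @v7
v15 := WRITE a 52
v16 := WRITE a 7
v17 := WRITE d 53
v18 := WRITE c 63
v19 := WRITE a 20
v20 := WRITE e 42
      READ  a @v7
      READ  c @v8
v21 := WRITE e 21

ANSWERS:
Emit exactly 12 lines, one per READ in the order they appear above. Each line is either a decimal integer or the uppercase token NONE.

v1: WRITE b=16  (b history now [(1, 16)])
v2: WRITE c=48  (c history now [(2, 48)])
v3: WRITE e=13  (e history now [(3, 13)])
READ b @v2: history=[(1, 16)] -> pick v1 -> 16
READ e @v1: history=[(3, 13)] -> no version <= 1 -> NONE
READ b @v2: history=[(1, 16)] -> pick v1 -> 16
READ c @v1: history=[(2, 48)] -> no version <= 1 -> NONE
READ d @v2: history=[] -> no version <= 2 -> NONE
v4: WRITE c=25  (c history now [(2, 48), (4, 25)])
v5: WRITE b=28  (b history now [(1, 16), (5, 28)])
READ a @v2: history=[] -> no version <= 2 -> NONE
READ a @v3: history=[] -> no version <= 3 -> NONE
v6: WRITE b=47  (b history now [(1, 16), (5, 28), (6, 47)])
v7: WRITE d=40  (d history now [(7, 40)])
v8: WRITE e=34  (e history now [(3, 13), (8, 34)])
READ d @v7: history=[(7, 40)] -> pick v7 -> 40
READ e @v2: history=[(3, 13), (8, 34)] -> no version <= 2 -> NONE
v9: WRITE e=56  (e history now [(3, 13), (8, 34), (9, 56)])
v10: WRITE e=45  (e history now [(3, 13), (8, 34), (9, 56), (10, 45)])
v11: WRITE e=58  (e history now [(3, 13), (8, 34), (9, 56), (10, 45), (11, 58)])
v12: WRITE c=34  (c history now [(2, 48), (4, 25), (12, 34)])
v13: WRITE a=54  (a history now [(13, 54)])
v14: WRITE a=51  (a history now [(13, 54), (14, 51)])
READ b @v7: history=[(1, 16), (5, 28), (6, 47)] -> pick v6 -> 47
v15: WRITE a=52  (a history now [(13, 54), (14, 51), (15, 52)])
v16: WRITE a=7  (a history now [(13, 54), (14, 51), (15, 52), (16, 7)])
v17: WRITE d=53  (d history now [(7, 40), (17, 53)])
v18: WRITE c=63  (c history now [(2, 48), (4, 25), (12, 34), (18, 63)])
v19: WRITE a=20  (a history now [(13, 54), (14, 51), (15, 52), (16, 7), (19, 20)])
v20: WRITE e=42  (e history now [(3, 13), (8, 34), (9, 56), (10, 45), (11, 58), (20, 42)])
READ a @v7: history=[(13, 54), (14, 51), (15, 52), (16, 7), (19, 20)] -> no version <= 7 -> NONE
READ c @v8: history=[(2, 48), (4, 25), (12, 34), (18, 63)] -> pick v4 -> 25
v21: WRITE e=21  (e history now [(3, 13), (8, 34), (9, 56), (10, 45), (11, 58), (20, 42), (21, 21)])

Answer: 16
NONE
16
NONE
NONE
NONE
NONE
40
NONE
47
NONE
25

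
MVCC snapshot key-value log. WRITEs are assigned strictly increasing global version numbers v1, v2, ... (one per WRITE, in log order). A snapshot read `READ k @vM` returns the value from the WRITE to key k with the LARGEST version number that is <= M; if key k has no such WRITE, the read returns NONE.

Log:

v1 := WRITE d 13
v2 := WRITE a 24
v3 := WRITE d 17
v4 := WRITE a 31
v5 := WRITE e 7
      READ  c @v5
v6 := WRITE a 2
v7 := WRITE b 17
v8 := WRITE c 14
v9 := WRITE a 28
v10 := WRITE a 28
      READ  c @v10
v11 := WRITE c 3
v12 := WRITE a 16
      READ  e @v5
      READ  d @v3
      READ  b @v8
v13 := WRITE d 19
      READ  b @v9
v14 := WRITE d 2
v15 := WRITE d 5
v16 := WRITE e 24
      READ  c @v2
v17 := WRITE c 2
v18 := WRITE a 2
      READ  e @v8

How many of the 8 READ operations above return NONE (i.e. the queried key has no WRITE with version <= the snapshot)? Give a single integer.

v1: WRITE d=13  (d history now [(1, 13)])
v2: WRITE a=24  (a history now [(2, 24)])
v3: WRITE d=17  (d history now [(1, 13), (3, 17)])
v4: WRITE a=31  (a history now [(2, 24), (4, 31)])
v5: WRITE e=7  (e history now [(5, 7)])
READ c @v5: history=[] -> no version <= 5 -> NONE
v6: WRITE a=2  (a history now [(2, 24), (4, 31), (6, 2)])
v7: WRITE b=17  (b history now [(7, 17)])
v8: WRITE c=14  (c history now [(8, 14)])
v9: WRITE a=28  (a history now [(2, 24), (4, 31), (6, 2), (9, 28)])
v10: WRITE a=28  (a history now [(2, 24), (4, 31), (6, 2), (9, 28), (10, 28)])
READ c @v10: history=[(8, 14)] -> pick v8 -> 14
v11: WRITE c=3  (c history now [(8, 14), (11, 3)])
v12: WRITE a=16  (a history now [(2, 24), (4, 31), (6, 2), (9, 28), (10, 28), (12, 16)])
READ e @v5: history=[(5, 7)] -> pick v5 -> 7
READ d @v3: history=[(1, 13), (3, 17)] -> pick v3 -> 17
READ b @v8: history=[(7, 17)] -> pick v7 -> 17
v13: WRITE d=19  (d history now [(1, 13), (3, 17), (13, 19)])
READ b @v9: history=[(7, 17)] -> pick v7 -> 17
v14: WRITE d=2  (d history now [(1, 13), (3, 17), (13, 19), (14, 2)])
v15: WRITE d=5  (d history now [(1, 13), (3, 17), (13, 19), (14, 2), (15, 5)])
v16: WRITE e=24  (e history now [(5, 7), (16, 24)])
READ c @v2: history=[(8, 14), (11, 3)] -> no version <= 2 -> NONE
v17: WRITE c=2  (c history now [(8, 14), (11, 3), (17, 2)])
v18: WRITE a=2  (a history now [(2, 24), (4, 31), (6, 2), (9, 28), (10, 28), (12, 16), (18, 2)])
READ e @v8: history=[(5, 7), (16, 24)] -> pick v5 -> 7
Read results in order: ['NONE', '14', '7', '17', '17', '17', 'NONE', '7']
NONE count = 2

Answer: 2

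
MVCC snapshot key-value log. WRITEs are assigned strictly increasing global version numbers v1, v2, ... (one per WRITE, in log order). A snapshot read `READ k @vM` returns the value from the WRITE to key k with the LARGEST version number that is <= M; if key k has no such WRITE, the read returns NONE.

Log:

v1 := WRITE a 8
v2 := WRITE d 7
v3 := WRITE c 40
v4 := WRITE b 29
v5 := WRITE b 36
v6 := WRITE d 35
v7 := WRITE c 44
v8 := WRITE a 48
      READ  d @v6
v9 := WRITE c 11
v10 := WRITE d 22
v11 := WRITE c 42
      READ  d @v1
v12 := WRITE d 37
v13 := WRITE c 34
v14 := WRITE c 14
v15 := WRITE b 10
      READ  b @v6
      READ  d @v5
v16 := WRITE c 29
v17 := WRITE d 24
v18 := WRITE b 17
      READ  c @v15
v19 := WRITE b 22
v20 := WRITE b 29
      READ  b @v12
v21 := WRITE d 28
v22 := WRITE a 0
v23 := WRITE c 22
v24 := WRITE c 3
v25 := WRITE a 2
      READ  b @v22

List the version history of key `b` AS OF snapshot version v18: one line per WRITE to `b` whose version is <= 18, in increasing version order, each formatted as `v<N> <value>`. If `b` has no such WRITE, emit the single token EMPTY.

Scan writes for key=b with version <= 18:
  v1 WRITE a 8 -> skip
  v2 WRITE d 7 -> skip
  v3 WRITE c 40 -> skip
  v4 WRITE b 29 -> keep
  v5 WRITE b 36 -> keep
  v6 WRITE d 35 -> skip
  v7 WRITE c 44 -> skip
  v8 WRITE a 48 -> skip
  v9 WRITE c 11 -> skip
  v10 WRITE d 22 -> skip
  v11 WRITE c 42 -> skip
  v12 WRITE d 37 -> skip
  v13 WRITE c 34 -> skip
  v14 WRITE c 14 -> skip
  v15 WRITE b 10 -> keep
  v16 WRITE c 29 -> skip
  v17 WRITE d 24 -> skip
  v18 WRITE b 17 -> keep
  v19 WRITE b 22 -> drop (> snap)
  v20 WRITE b 29 -> drop (> snap)
  v21 WRITE d 28 -> skip
  v22 WRITE a 0 -> skip
  v23 WRITE c 22 -> skip
  v24 WRITE c 3 -> skip
  v25 WRITE a 2 -> skip
Collected: [(4, 29), (5, 36), (15, 10), (18, 17)]

Answer: v4 29
v5 36
v15 10
v18 17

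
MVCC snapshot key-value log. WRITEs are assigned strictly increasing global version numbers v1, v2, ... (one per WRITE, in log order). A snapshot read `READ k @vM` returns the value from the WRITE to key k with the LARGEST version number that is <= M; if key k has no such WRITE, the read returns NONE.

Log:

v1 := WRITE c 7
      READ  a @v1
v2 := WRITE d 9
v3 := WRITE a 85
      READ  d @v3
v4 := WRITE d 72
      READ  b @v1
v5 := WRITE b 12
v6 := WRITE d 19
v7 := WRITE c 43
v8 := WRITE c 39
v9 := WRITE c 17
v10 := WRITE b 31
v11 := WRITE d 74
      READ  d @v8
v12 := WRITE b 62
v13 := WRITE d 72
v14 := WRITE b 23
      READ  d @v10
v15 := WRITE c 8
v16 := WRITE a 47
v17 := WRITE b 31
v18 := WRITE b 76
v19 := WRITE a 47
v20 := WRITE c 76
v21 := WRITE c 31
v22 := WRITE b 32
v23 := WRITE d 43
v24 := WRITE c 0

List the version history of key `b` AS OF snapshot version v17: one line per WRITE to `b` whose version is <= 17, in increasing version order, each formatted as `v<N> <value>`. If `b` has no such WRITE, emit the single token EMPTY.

Scan writes for key=b with version <= 17:
  v1 WRITE c 7 -> skip
  v2 WRITE d 9 -> skip
  v3 WRITE a 85 -> skip
  v4 WRITE d 72 -> skip
  v5 WRITE b 12 -> keep
  v6 WRITE d 19 -> skip
  v7 WRITE c 43 -> skip
  v8 WRITE c 39 -> skip
  v9 WRITE c 17 -> skip
  v10 WRITE b 31 -> keep
  v11 WRITE d 74 -> skip
  v12 WRITE b 62 -> keep
  v13 WRITE d 72 -> skip
  v14 WRITE b 23 -> keep
  v15 WRITE c 8 -> skip
  v16 WRITE a 47 -> skip
  v17 WRITE b 31 -> keep
  v18 WRITE b 76 -> drop (> snap)
  v19 WRITE a 47 -> skip
  v20 WRITE c 76 -> skip
  v21 WRITE c 31 -> skip
  v22 WRITE b 32 -> drop (> snap)
  v23 WRITE d 43 -> skip
  v24 WRITE c 0 -> skip
Collected: [(5, 12), (10, 31), (12, 62), (14, 23), (17, 31)]

Answer: v5 12
v10 31
v12 62
v14 23
v17 31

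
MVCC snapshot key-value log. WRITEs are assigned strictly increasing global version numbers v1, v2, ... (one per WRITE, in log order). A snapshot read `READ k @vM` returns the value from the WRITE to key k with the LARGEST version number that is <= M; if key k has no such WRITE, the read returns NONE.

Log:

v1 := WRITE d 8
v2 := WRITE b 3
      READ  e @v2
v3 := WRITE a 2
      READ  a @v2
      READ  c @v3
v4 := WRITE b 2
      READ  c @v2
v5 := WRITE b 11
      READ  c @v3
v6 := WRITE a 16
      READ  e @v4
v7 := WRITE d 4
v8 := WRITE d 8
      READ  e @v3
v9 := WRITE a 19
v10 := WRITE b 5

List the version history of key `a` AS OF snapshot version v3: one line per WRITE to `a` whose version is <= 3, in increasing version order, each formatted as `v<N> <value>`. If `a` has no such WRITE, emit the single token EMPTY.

Answer: v3 2

Derivation:
Scan writes for key=a with version <= 3:
  v1 WRITE d 8 -> skip
  v2 WRITE b 3 -> skip
  v3 WRITE a 2 -> keep
  v4 WRITE b 2 -> skip
  v5 WRITE b 11 -> skip
  v6 WRITE a 16 -> drop (> snap)
  v7 WRITE d 4 -> skip
  v8 WRITE d 8 -> skip
  v9 WRITE a 19 -> drop (> snap)
  v10 WRITE b 5 -> skip
Collected: [(3, 2)]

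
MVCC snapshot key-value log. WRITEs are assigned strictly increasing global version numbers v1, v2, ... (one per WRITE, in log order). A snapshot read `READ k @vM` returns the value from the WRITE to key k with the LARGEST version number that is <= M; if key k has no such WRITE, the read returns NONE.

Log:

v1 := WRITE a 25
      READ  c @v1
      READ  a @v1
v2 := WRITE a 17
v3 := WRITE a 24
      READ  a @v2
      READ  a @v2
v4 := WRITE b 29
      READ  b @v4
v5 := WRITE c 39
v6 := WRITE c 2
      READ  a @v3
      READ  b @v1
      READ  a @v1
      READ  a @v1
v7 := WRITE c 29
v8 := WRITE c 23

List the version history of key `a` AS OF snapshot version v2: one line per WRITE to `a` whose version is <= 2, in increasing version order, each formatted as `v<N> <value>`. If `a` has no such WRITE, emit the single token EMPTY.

Scan writes for key=a with version <= 2:
  v1 WRITE a 25 -> keep
  v2 WRITE a 17 -> keep
  v3 WRITE a 24 -> drop (> snap)
  v4 WRITE b 29 -> skip
  v5 WRITE c 39 -> skip
  v6 WRITE c 2 -> skip
  v7 WRITE c 29 -> skip
  v8 WRITE c 23 -> skip
Collected: [(1, 25), (2, 17)]

Answer: v1 25
v2 17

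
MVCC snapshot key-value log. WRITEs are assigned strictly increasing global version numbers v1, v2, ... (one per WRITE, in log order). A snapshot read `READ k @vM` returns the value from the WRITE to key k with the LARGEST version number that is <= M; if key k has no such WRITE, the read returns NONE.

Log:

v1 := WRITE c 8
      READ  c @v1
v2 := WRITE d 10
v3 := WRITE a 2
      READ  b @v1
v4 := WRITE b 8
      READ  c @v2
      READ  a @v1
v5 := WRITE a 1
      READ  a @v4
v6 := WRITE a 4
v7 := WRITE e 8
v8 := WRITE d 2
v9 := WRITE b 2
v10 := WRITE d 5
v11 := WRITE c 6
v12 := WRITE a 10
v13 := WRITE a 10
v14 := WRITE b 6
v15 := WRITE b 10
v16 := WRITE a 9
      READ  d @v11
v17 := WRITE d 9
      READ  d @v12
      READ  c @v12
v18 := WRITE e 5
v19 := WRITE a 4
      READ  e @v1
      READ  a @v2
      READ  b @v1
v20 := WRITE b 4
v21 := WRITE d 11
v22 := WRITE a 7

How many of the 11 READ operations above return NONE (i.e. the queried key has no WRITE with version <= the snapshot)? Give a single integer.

v1: WRITE c=8  (c history now [(1, 8)])
READ c @v1: history=[(1, 8)] -> pick v1 -> 8
v2: WRITE d=10  (d history now [(2, 10)])
v3: WRITE a=2  (a history now [(3, 2)])
READ b @v1: history=[] -> no version <= 1 -> NONE
v4: WRITE b=8  (b history now [(4, 8)])
READ c @v2: history=[(1, 8)] -> pick v1 -> 8
READ a @v1: history=[(3, 2)] -> no version <= 1 -> NONE
v5: WRITE a=1  (a history now [(3, 2), (5, 1)])
READ a @v4: history=[(3, 2), (5, 1)] -> pick v3 -> 2
v6: WRITE a=4  (a history now [(3, 2), (5, 1), (6, 4)])
v7: WRITE e=8  (e history now [(7, 8)])
v8: WRITE d=2  (d history now [(2, 10), (8, 2)])
v9: WRITE b=2  (b history now [(4, 8), (9, 2)])
v10: WRITE d=5  (d history now [(2, 10), (8, 2), (10, 5)])
v11: WRITE c=6  (c history now [(1, 8), (11, 6)])
v12: WRITE a=10  (a history now [(3, 2), (5, 1), (6, 4), (12, 10)])
v13: WRITE a=10  (a history now [(3, 2), (5, 1), (6, 4), (12, 10), (13, 10)])
v14: WRITE b=6  (b history now [(4, 8), (9, 2), (14, 6)])
v15: WRITE b=10  (b history now [(4, 8), (9, 2), (14, 6), (15, 10)])
v16: WRITE a=9  (a history now [(3, 2), (5, 1), (6, 4), (12, 10), (13, 10), (16, 9)])
READ d @v11: history=[(2, 10), (8, 2), (10, 5)] -> pick v10 -> 5
v17: WRITE d=9  (d history now [(2, 10), (8, 2), (10, 5), (17, 9)])
READ d @v12: history=[(2, 10), (8, 2), (10, 5), (17, 9)] -> pick v10 -> 5
READ c @v12: history=[(1, 8), (11, 6)] -> pick v11 -> 6
v18: WRITE e=5  (e history now [(7, 8), (18, 5)])
v19: WRITE a=4  (a history now [(3, 2), (5, 1), (6, 4), (12, 10), (13, 10), (16, 9), (19, 4)])
READ e @v1: history=[(7, 8), (18, 5)] -> no version <= 1 -> NONE
READ a @v2: history=[(3, 2), (5, 1), (6, 4), (12, 10), (13, 10), (16, 9), (19, 4)] -> no version <= 2 -> NONE
READ b @v1: history=[(4, 8), (9, 2), (14, 6), (15, 10)] -> no version <= 1 -> NONE
v20: WRITE b=4  (b history now [(4, 8), (9, 2), (14, 6), (15, 10), (20, 4)])
v21: WRITE d=11  (d history now [(2, 10), (8, 2), (10, 5), (17, 9), (21, 11)])
v22: WRITE a=7  (a history now [(3, 2), (5, 1), (6, 4), (12, 10), (13, 10), (16, 9), (19, 4), (22, 7)])
Read results in order: ['8', 'NONE', '8', 'NONE', '2', '5', '5', '6', 'NONE', 'NONE', 'NONE']
NONE count = 5

Answer: 5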